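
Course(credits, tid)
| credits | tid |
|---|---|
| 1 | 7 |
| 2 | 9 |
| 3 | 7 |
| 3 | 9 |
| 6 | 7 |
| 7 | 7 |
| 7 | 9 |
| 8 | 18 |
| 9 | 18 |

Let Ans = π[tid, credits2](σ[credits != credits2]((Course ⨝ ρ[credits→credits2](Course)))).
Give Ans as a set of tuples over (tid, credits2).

{(18, 8), (18, 9), (7, 1), (7, 3), (7, 6), (7, 7), (9, 2), (9, 3), (9, 7)}

ρ[credits→credits2]: schema becomes (credits2, tid); tuples unchanged.
Natural join on tid: {(1, 7, 1), (1, 7, 3), (1, 7, 6), (1, 7, 7), (2, 9, 2), (2, 9, 3), (2, 9, 7), (3, 7, 1), (3, 7, 3), (3, 7, 6), (3, 7, 7), (3, 9, 2), (3, 9, 3), (3, 9, 7), (6, 7, 1), (6, 7, 3), (6, 7, 6), (6, 7, 7), (7, 7, 1), (7, 7, 3), (7, 7, 6), (7, 7, 7), (7, 9, 2), (7, 9, 3), (7, 9, 7), (8, 18, 8), (8, 18, 9), (9, 18, 8), (9, 18, 9)}
Filtering on credits != credits2 leaves {(1, 7, 3), (1, 7, 6), (1, 7, 7), (2, 9, 3), (2, 9, 7), (3, 7, 1), (3, 7, 6), (3, 7, 7), (3, 9, 2), (3, 9, 7), (6, 7, 1), (6, 7, 3), (6, 7, 7), (7, 7, 1), (7, 7, 3), (7, 7, 6), (7, 9, 2), (7, 9, 3), (8, 18, 9), (9, 18, 8)}.
Keep only column(s) tid, credits2 (11 duplicate(s) eliminated): {(18, 8), (18, 9), (7, 1), (7, 3), (7, 6), (7, 7), (9, 2), (9, 3), (9, 7)}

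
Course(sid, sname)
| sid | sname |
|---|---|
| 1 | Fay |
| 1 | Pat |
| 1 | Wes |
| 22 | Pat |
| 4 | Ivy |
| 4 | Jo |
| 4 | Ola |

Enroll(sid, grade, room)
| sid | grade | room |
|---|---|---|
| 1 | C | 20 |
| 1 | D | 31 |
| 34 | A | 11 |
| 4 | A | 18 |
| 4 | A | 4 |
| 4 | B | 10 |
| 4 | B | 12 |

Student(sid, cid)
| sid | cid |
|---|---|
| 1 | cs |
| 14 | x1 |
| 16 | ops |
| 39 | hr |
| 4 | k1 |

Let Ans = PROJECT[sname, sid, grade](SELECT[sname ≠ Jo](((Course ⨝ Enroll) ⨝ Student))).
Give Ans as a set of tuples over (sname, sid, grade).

Course ⋈ Enroll (natural join on sid): {(1, Fay, C, 20), (1, Fay, D, 31), (1, Pat, C, 20), (1, Pat, D, 31), (1, Wes, C, 20), (1, Wes, D, 31), (4, Ivy, A, 18), (4, Ivy, A, 4), (4, Ivy, B, 10), (4, Ivy, B, 12), (4, Jo, A, 18), (4, Jo, A, 4), (4, Jo, B, 10), (4, Jo, B, 12), (4, Ola, A, 18), (4, Ola, A, 4), (4, Ola, B, 10), (4, Ola, B, 12)}
(Course ⨝ Enroll) ⋈ Student (natural join on sid): {(1, Fay, C, 20, cs), (1, Fay, D, 31, cs), (1, Pat, C, 20, cs), (1, Pat, D, 31, cs), (1, Wes, C, 20, cs), (1, Wes, D, 31, cs), (4, Ivy, A, 18, k1), (4, Ivy, A, 4, k1), (4, Ivy, B, 10, k1), (4, Ivy, B, 12, k1), (4, Jo, A, 18, k1), (4, Jo, A, 4, k1), (4, Jo, B, 10, k1), (4, Jo, B, 12, k1), (4, Ola, A, 18, k1), (4, Ola, A, 4, k1), (4, Ola, B, 10, k1), (4, Ola, B, 12, k1)}
σ[sname ≠ Jo]: keep tuples satisfying sname ≠ Jo → {(1, Fay, C, 20, cs), (1, Fay, D, 31, cs), (1, Pat, C, 20, cs), (1, Pat, D, 31, cs), (1, Wes, C, 20, cs), (1, Wes, D, 31, cs), (4, Ivy, A, 18, k1), (4, Ivy, A, 4, k1), (4, Ivy, B, 10, k1), (4, Ivy, B, 12, k1), (4, Ola, A, 18, k1), (4, Ola, A, 4, k1), (4, Ola, B, 10, k1), (4, Ola, B, 12, k1)}
Projecting to sname, sid, grade (4 duplicate(s) eliminated): {(Fay, 1, C), (Fay, 1, D), (Ivy, 4, A), (Ivy, 4, B), (Ola, 4, A), (Ola, 4, B), (Pat, 1, C), (Pat, 1, D), (Wes, 1, C), (Wes, 1, D)}

{(Fay, 1, C), (Fay, 1, D), (Ivy, 4, A), (Ivy, 4, B), (Ola, 4, A), (Ola, 4, B), (Pat, 1, C), (Pat, 1, D), (Wes, 1, C), (Wes, 1, D)}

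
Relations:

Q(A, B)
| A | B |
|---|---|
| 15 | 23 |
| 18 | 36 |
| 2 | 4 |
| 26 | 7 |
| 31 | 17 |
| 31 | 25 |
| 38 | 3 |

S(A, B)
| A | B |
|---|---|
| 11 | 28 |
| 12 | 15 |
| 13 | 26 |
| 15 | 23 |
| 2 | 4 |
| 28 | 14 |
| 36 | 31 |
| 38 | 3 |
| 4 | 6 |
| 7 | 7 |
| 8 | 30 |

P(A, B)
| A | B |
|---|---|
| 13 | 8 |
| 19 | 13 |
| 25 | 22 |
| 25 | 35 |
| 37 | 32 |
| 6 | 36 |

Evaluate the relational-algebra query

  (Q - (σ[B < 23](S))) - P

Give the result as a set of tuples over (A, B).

{(15, 23), (18, 36), (26, 7), (31, 17), (31, 25)}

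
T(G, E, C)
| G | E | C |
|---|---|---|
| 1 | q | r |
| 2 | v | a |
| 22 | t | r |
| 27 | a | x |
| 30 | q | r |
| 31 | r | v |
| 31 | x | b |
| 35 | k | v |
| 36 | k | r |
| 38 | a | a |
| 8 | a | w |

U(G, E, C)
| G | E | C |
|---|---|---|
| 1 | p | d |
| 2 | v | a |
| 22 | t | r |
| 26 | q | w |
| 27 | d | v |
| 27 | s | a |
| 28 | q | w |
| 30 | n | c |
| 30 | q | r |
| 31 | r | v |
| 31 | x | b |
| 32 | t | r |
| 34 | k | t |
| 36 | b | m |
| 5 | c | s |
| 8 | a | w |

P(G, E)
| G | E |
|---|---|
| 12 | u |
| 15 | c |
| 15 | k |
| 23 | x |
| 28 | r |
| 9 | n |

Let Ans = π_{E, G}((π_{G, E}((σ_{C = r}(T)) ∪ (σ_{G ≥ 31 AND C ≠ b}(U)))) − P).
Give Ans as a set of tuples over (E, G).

{(b, 36), (k, 34), (k, 36), (q, 1), (q, 30), (r, 31), (t, 22), (t, 32)}

Apply σ_{C = r}; surviving tuples: {(1, q, r), (22, t, r), (30, q, r), (36, k, r)}
Apply σ_{G ≥ 31 AND C ≠ b}; surviving tuples: {(31, r, v), (32, t, r), (34, k, t), (36, b, m)}
Taking the union: {(1, q, r), (22, t, r), (30, q, r), (31, r, v), (32, t, r), (34, k, t), (36, b, m), (36, k, r)}
Keep only column(s) G, E: {(1, q), (22, t), (30, q), (31, r), (32, t), (34, k), (36, b), (36, k)}
Taking the difference: {(1, q), (22, t), (30, q), (31, r), (32, t), (34, k), (36, b), (36, k)}
Keep only column(s) E, G: {(b, 36), (k, 34), (k, 36), (q, 1), (q, 30), (r, 31), (t, 22), (t, 32)}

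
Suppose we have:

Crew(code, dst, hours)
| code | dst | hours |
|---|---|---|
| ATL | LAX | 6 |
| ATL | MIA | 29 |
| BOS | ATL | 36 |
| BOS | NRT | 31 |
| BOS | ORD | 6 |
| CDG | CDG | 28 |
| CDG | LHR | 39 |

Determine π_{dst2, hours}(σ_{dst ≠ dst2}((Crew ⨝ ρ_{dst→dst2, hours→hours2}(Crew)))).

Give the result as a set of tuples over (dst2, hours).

ρ[dst→dst2, hours→hours2]: schema becomes (code, dst2, hours2); tuples unchanged.
Natural join on code: {(ATL, LAX, 6, LAX, 6), (ATL, LAX, 6, MIA, 29), (ATL, MIA, 29, LAX, 6), (ATL, MIA, 29, MIA, 29), (BOS, ATL, 36, ATL, 36), (BOS, ATL, 36, NRT, 31), (BOS, ATL, 36, ORD, 6), (BOS, NRT, 31, ATL, 36), (BOS, NRT, 31, NRT, 31), (BOS, NRT, 31, ORD, 6), (BOS, ORD, 6, ATL, 36), (BOS, ORD, 6, NRT, 31), (BOS, ORD, 6, ORD, 6), (CDG, CDG, 28, CDG, 28), (CDG, CDG, 28, LHR, 39), (CDG, LHR, 39, CDG, 28), (CDG, LHR, 39, LHR, 39)}
Filtering on dst ≠ dst2 leaves {(ATL, LAX, 6, MIA, 29), (ATL, MIA, 29, LAX, 6), (BOS, ATL, 36, NRT, 31), (BOS, ATL, 36, ORD, 6), (BOS, NRT, 31, ATL, 36), (BOS, NRT, 31, ORD, 6), (BOS, ORD, 6, ATL, 36), (BOS, ORD, 6, NRT, 31), (CDG, CDG, 28, LHR, 39), (CDG, LHR, 39, CDG, 28)}.
π[dst2, hours]: project onto (dst2, hours) → {(ATL, 31), (ATL, 6), (CDG, 39), (LAX, 29), (LHR, 28), (MIA, 6), (NRT, 36), (NRT, 6), (ORD, 31), (ORD, 36)}

{(ATL, 31), (ATL, 6), (CDG, 39), (LAX, 29), (LHR, 28), (MIA, 6), (NRT, 36), (NRT, 6), (ORD, 31), (ORD, 36)}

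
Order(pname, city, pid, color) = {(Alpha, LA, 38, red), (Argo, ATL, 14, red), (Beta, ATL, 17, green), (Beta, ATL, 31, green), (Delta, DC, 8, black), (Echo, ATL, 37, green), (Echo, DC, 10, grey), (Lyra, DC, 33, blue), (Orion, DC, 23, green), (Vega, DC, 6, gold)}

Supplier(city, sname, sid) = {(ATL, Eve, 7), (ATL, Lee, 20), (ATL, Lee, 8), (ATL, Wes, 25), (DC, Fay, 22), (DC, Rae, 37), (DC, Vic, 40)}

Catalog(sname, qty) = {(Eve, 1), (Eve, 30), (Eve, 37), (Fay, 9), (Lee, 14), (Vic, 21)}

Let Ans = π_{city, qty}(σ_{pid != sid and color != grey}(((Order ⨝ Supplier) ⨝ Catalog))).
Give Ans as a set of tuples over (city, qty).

{(ATL, 1), (ATL, 14), (ATL, 30), (ATL, 37), (DC, 21), (DC, 9)}

Joining Order and Supplier on city yields {(Argo, ATL, 14, red, Eve, 7), (Argo, ATL, 14, red, Lee, 20), (Argo, ATL, 14, red, Lee, 8), (Argo, ATL, 14, red, Wes, 25), (Beta, ATL, 17, green, Eve, 7), (Beta, ATL, 17, green, Lee, 20), (Beta, ATL, 17, green, Lee, 8), (Beta, ATL, 17, green, Wes, 25), (Beta, ATL, 31, green, Eve, 7), (Beta, ATL, 31, green, Lee, 20), (Beta, ATL, 31, green, Lee, 8), (Beta, ATL, 31, green, Wes, 25), (Delta, DC, 8, black, Fay, 22), (Delta, DC, 8, black, Rae, 37), (Delta, DC, 8, black, Vic, 40), (Echo, ATL, 37, green, Eve, 7), (Echo, ATL, 37, green, Lee, 20), (Echo, ATL, 37, green, Lee, 8), (Echo, ATL, 37, green, Wes, 25), (Echo, DC, 10, grey, Fay, 22), (Echo, DC, 10, grey, Rae, 37), (Echo, DC, 10, grey, Vic, 40), (Lyra, DC, 33, blue, Fay, 22), (Lyra, DC, 33, blue, Rae, 37), (Lyra, DC, 33, blue, Vic, 40), (Orion, DC, 23, green, Fay, 22), (Orion, DC, 23, green, Rae, 37), (Orion, DC, 23, green, Vic, 40), (Vega, DC, 6, gold, Fay, 22), (Vega, DC, 6, gold, Rae, 37), (Vega, DC, 6, gold, Vic, 40)}.
Joining (Order ⨝ Supplier) and Catalog on sname yields {(Argo, ATL, 14, red, Eve, 7, 1), (Argo, ATL, 14, red, Eve, 7, 30), (Argo, ATL, 14, red, Eve, 7, 37), (Argo, ATL, 14, red, Lee, 20, 14), (Argo, ATL, 14, red, Lee, 8, 14), (Beta, ATL, 17, green, Eve, 7, 1), (Beta, ATL, 17, green, Eve, 7, 30), (Beta, ATL, 17, green, Eve, 7, 37), (Beta, ATL, 17, green, Lee, 20, 14), (Beta, ATL, 17, green, Lee, 8, 14), (Beta, ATL, 31, green, Eve, 7, 1), (Beta, ATL, 31, green, Eve, 7, 30), (Beta, ATL, 31, green, Eve, 7, 37), (Beta, ATL, 31, green, Lee, 20, 14), (Beta, ATL, 31, green, Lee, 8, 14), (Delta, DC, 8, black, Fay, 22, 9), (Delta, DC, 8, black, Vic, 40, 21), (Echo, ATL, 37, green, Eve, 7, 1), (Echo, ATL, 37, green, Eve, 7, 30), (Echo, ATL, 37, green, Eve, 7, 37), (Echo, ATL, 37, green, Lee, 20, 14), (Echo, ATL, 37, green, Lee, 8, 14), (Echo, DC, 10, grey, Fay, 22, 9), (Echo, DC, 10, grey, Vic, 40, 21), (Lyra, DC, 33, blue, Fay, 22, 9), (Lyra, DC, 33, blue, Vic, 40, 21), (Orion, DC, 23, green, Fay, 22, 9), (Orion, DC, 23, green, Vic, 40, 21), (Vega, DC, 6, gold, Fay, 22, 9), (Vega, DC, 6, gold, Vic, 40, 21)}.
σ[pid != sid and color != grey]: keep tuples satisfying pid != sid and color != grey → {(Argo, ATL, 14, red, Eve, 7, 1), (Argo, ATL, 14, red, Eve, 7, 30), (Argo, ATL, 14, red, Eve, 7, 37), (Argo, ATL, 14, red, Lee, 20, 14), (Argo, ATL, 14, red, Lee, 8, 14), (Beta, ATL, 17, green, Eve, 7, 1), (Beta, ATL, 17, green, Eve, 7, 30), (Beta, ATL, 17, green, Eve, 7, 37), (Beta, ATL, 17, green, Lee, 20, 14), (Beta, ATL, 17, green, Lee, 8, 14), (Beta, ATL, 31, green, Eve, 7, 1), (Beta, ATL, 31, green, Eve, 7, 30), (Beta, ATL, 31, green, Eve, 7, 37), (Beta, ATL, 31, green, Lee, 20, 14), (Beta, ATL, 31, green, Lee, 8, 14), (Delta, DC, 8, black, Fay, 22, 9), (Delta, DC, 8, black, Vic, 40, 21), (Echo, ATL, 37, green, Eve, 7, 1), (Echo, ATL, 37, green, Eve, 7, 30), (Echo, ATL, 37, green, Eve, 7, 37), (Echo, ATL, 37, green, Lee, 20, 14), (Echo, ATL, 37, green, Lee, 8, 14), (Lyra, DC, 33, blue, Fay, 22, 9), (Lyra, DC, 33, blue, Vic, 40, 21), (Orion, DC, 23, green, Fay, 22, 9), (Orion, DC, 23, green, Vic, 40, 21), (Vega, DC, 6, gold, Fay, 22, 9), (Vega, DC, 6, gold, Vic, 40, 21)}
Keep only column(s) city, qty (22 duplicate(s) eliminated): {(ATL, 1), (ATL, 14), (ATL, 30), (ATL, 37), (DC, 21), (DC, 9)}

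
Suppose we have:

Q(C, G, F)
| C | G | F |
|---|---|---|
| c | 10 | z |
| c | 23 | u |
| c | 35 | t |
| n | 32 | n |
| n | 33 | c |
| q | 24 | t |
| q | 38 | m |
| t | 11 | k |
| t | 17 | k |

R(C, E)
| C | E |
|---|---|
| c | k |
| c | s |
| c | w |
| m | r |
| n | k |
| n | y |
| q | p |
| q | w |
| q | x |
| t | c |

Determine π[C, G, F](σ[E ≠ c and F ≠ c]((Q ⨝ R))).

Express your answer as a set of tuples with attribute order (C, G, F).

Natural join on C: {(c, 10, z, k), (c, 10, z, s), (c, 10, z, w), (c, 23, u, k), (c, 23, u, s), (c, 23, u, w), (c, 35, t, k), (c, 35, t, s), (c, 35, t, w), (n, 32, n, k), (n, 32, n, y), (n, 33, c, k), (n, 33, c, y), (q, 24, t, p), (q, 24, t, w), (q, 24, t, x), (q, 38, m, p), (q, 38, m, w), (q, 38, m, x), (t, 11, k, c), (t, 17, k, c)}
σ[E ≠ c and F ≠ c]: keep tuples satisfying E ≠ c and F ≠ c → {(c, 10, z, k), (c, 10, z, s), (c, 10, z, w), (c, 23, u, k), (c, 23, u, s), (c, 23, u, w), (c, 35, t, k), (c, 35, t, s), (c, 35, t, w), (n, 32, n, k), (n, 32, n, y), (q, 24, t, p), (q, 24, t, w), (q, 24, t, x), (q, 38, m, p), (q, 38, m, w), (q, 38, m, x)}
π[C, G, F]: project onto (C, G, F) (11 duplicate(s) eliminated) → {(c, 10, z), (c, 23, u), (c, 35, t), (n, 32, n), (q, 24, t), (q, 38, m)}

{(c, 10, z), (c, 23, u), (c, 35, t), (n, 32, n), (q, 24, t), (q, 38, m)}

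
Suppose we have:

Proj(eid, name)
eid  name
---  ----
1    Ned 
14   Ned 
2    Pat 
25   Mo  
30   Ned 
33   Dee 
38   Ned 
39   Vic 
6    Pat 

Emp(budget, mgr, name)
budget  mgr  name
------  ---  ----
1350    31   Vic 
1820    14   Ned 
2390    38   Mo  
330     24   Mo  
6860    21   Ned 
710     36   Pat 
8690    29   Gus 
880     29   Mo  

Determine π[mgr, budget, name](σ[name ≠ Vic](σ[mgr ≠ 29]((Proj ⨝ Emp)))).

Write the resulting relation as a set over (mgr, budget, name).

{(14, 1820, Ned), (21, 6860, Ned), (24, 330, Mo), (36, 710, Pat), (38, 2390, Mo)}

Natural join on name: {(1, Ned, 1820, 14), (1, Ned, 6860, 21), (14, Ned, 1820, 14), (14, Ned, 6860, 21), (2, Pat, 710, 36), (25, Mo, 2390, 38), (25, Mo, 330, 24), (25, Mo, 880, 29), (30, Ned, 1820, 14), (30, Ned, 6860, 21), (38, Ned, 1820, 14), (38, Ned, 6860, 21), (39, Vic, 1350, 31), (6, Pat, 710, 36)}
σ[mgr ≠ 29]: keep tuples satisfying mgr ≠ 29 → {(1, Ned, 1820, 14), (1, Ned, 6860, 21), (14, Ned, 1820, 14), (14, Ned, 6860, 21), (2, Pat, 710, 36), (25, Mo, 2390, 38), (25, Mo, 330, 24), (30, Ned, 1820, 14), (30, Ned, 6860, 21), (38, Ned, 1820, 14), (38, Ned, 6860, 21), (39, Vic, 1350, 31), (6, Pat, 710, 36)}
σ[name ≠ Vic]: keep tuples satisfying name ≠ Vic → {(1, Ned, 1820, 14), (1, Ned, 6860, 21), (14, Ned, 1820, 14), (14, Ned, 6860, 21), (2, Pat, 710, 36), (25, Mo, 2390, 38), (25, Mo, 330, 24), (30, Ned, 1820, 14), (30, Ned, 6860, 21), (38, Ned, 1820, 14), (38, Ned, 6860, 21), (6, Pat, 710, 36)}
π[mgr, budget, name]: project onto (mgr, budget, name) (7 duplicate(s) eliminated) → {(14, 1820, Ned), (21, 6860, Ned), (24, 330, Mo), (36, 710, Pat), (38, 2390, Mo)}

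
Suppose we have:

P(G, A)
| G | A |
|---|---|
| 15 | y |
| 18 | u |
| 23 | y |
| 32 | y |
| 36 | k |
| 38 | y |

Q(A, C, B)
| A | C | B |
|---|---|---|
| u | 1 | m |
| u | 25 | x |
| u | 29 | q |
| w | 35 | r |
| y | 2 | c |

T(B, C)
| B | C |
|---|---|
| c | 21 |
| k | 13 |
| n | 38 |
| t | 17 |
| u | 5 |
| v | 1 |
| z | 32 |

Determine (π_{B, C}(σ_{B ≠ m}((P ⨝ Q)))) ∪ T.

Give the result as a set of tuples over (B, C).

{(c, 2), (c, 21), (k, 13), (n, 38), (q, 29), (t, 17), (u, 5), (v, 1), (x, 25), (z, 32)}

P ⋈ Q (natural join on A): {(15, y, 2, c), (18, u, 1, m), (18, u, 25, x), (18, u, 29, q), (23, y, 2, c), (32, y, 2, c), (38, y, 2, c)}
Apply σ_{B ≠ m}; surviving tuples: {(15, y, 2, c), (18, u, 25, x), (18, u, 29, q), (23, y, 2, c), (32, y, 2, c), (38, y, 2, c)}
Projecting to B, C (3 duplicate(s) eliminated): {(c, 2), (q, 29), (x, 25)}
Union: {(c, 2), (q, 29), (x, 25)} with {(c, 21), (k, 13), (n, 38), (t, 17), (u, 5), (v, 1), (z, 32)} → {(c, 2), (c, 21), (k, 13), (n, 38), (q, 29), (t, 17), (u, 5), (v, 1), (x, 25), (z, 32)}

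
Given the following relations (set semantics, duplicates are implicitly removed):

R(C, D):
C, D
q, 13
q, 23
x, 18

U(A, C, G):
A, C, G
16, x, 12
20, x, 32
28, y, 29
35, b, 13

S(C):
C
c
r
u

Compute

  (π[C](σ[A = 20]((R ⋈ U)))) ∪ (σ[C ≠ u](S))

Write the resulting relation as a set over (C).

R ⋈ U (natural join on C): {(x, 18, 16, 12), (x, 18, 20, 32)}
Selection A = 20: {(x, 18, 20, 32)}
π[C]: project onto (C) → {x}
Selection C ≠ u: {c, r}
Taking the union: {c, r, x}

{c, r, x}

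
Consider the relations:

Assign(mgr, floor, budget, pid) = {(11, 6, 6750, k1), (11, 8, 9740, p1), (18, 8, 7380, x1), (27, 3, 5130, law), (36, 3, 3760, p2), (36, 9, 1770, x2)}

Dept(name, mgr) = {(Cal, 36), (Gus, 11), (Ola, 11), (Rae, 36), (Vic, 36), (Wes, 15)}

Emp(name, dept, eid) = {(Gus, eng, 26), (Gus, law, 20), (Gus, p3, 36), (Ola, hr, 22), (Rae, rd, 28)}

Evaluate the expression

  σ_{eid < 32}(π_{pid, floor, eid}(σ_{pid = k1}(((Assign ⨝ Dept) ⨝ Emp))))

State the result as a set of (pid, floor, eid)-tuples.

{(k1, 6, 20), (k1, 6, 22), (k1, 6, 26)}

Assign ⋈ Dept (natural join on mgr): {(11, 6, 6750, k1, Gus), (11, 6, 6750, k1, Ola), (11, 8, 9740, p1, Gus), (11, 8, 9740, p1, Ola), (36, 3, 3760, p2, Cal), (36, 3, 3760, p2, Rae), (36, 3, 3760, p2, Vic), (36, 9, 1770, x2, Cal), (36, 9, 1770, x2, Rae), (36, 9, 1770, x2, Vic)}
(Assign ⨝ Dept) ⋈ Emp (natural join on name): {(11, 6, 6750, k1, Gus, eng, 26), (11, 6, 6750, k1, Gus, law, 20), (11, 6, 6750, k1, Gus, p3, 36), (11, 6, 6750, k1, Ola, hr, 22), (11, 8, 9740, p1, Gus, eng, 26), (11, 8, 9740, p1, Gus, law, 20), (11, 8, 9740, p1, Gus, p3, 36), (11, 8, 9740, p1, Ola, hr, 22), (36, 3, 3760, p2, Rae, rd, 28), (36, 9, 1770, x2, Rae, rd, 28)}
Selection pid = k1: {(11, 6, 6750, k1, Gus, eng, 26), (11, 6, 6750, k1, Gus, law, 20), (11, 6, 6750, k1, Gus, p3, 36), (11, 6, 6750, k1, Ola, hr, 22)}
π_{pid, floor, eid} gives {(k1, 6, 20), (k1, 6, 22), (k1, 6, 26), (k1, 6, 36)}.
Selection eid < 32: {(k1, 6, 20), (k1, 6, 22), (k1, 6, 26)}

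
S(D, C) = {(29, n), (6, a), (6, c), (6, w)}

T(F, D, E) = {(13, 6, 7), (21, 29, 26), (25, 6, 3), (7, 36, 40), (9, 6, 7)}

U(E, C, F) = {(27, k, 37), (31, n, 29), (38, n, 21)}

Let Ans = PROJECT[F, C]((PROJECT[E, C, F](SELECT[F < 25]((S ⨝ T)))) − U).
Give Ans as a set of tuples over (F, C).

Joining S and T on D yields {(29, n, 21, 26), (6, a, 13, 7), (6, a, 25, 3), (6, a, 9, 7), (6, c, 13, 7), (6, c, 25, 3), (6, c, 9, 7), (6, w, 13, 7), (6, w, 25, 3), (6, w, 9, 7)}.
σ[F < 25]: keep tuples satisfying F < 25 → {(29, n, 21, 26), (6, a, 13, 7), (6, a, 9, 7), (6, c, 13, 7), (6, c, 9, 7), (6, w, 13, 7), (6, w, 9, 7)}
Projecting to E, C, F: {(26, n, 21), (7, a, 13), (7, a, 9), (7, c, 13), (7, c, 9), (7, w, 13), (7, w, 9)}
Difference: {(26, n, 21), (7, a, 13), (7, a, 9), (7, c, 13), (7, c, 9), (7, w, 13), (7, w, 9)} with {(27, k, 37), (31, n, 29), (38, n, 21)} → {(26, n, 21), (7, a, 13), (7, a, 9), (7, c, 13), (7, c, 9), (7, w, 13), (7, w, 9)}
Projecting to F, C: {(13, a), (13, c), (13, w), (21, n), (9, a), (9, c), (9, w)}

{(13, a), (13, c), (13, w), (21, n), (9, a), (9, c), (9, w)}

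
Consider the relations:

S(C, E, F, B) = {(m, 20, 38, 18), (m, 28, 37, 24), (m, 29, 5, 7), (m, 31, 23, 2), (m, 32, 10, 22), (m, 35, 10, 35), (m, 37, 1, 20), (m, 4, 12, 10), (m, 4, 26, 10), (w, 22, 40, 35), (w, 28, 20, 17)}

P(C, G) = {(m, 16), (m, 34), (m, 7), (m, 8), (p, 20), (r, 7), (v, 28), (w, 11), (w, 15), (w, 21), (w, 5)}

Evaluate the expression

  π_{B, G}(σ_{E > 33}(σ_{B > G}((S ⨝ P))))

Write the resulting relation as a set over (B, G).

{(20, 16), (20, 7), (20, 8), (35, 16), (35, 34), (35, 7), (35, 8)}

Natural join on C: {(m, 20, 38, 18, 16), (m, 20, 38, 18, 34), (m, 20, 38, 18, 7), (m, 20, 38, 18, 8), (m, 28, 37, 24, 16), (m, 28, 37, 24, 34), (m, 28, 37, 24, 7), (m, 28, 37, 24, 8), (m, 29, 5, 7, 16), (m, 29, 5, 7, 34), (m, 29, 5, 7, 7), (m, 29, 5, 7, 8), (m, 31, 23, 2, 16), (m, 31, 23, 2, 34), (m, 31, 23, 2, 7), (m, 31, 23, 2, 8), (m, 32, 10, 22, 16), (m, 32, 10, 22, 34), (m, 32, 10, 22, 7), (m, 32, 10, 22, 8), (m, 35, 10, 35, 16), (m, 35, 10, 35, 34), (m, 35, 10, 35, 7), (m, 35, 10, 35, 8), (m, 37, 1, 20, 16), (m, 37, 1, 20, 34), (m, 37, 1, 20, 7), (m, 37, 1, 20, 8), (m, 4, 12, 10, 16), (m, 4, 12, 10, 34), (m, 4, 12, 10, 7), (m, 4, 12, 10, 8), (m, 4, 26, 10, 16), (m, 4, 26, 10, 34), (m, 4, 26, 10, 7), (m, 4, 26, 10, 8), (w, 22, 40, 35, 11), (w, 22, 40, 35, 15), (w, 22, 40, 35, 21), (w, 22, 40, 35, 5), (w, 28, 20, 17, 11), (w, 28, 20, 17, 15), (w, 28, 20, 17, 21), (w, 28, 20, 17, 5)}
Filtering on B > G leaves {(m, 20, 38, 18, 16), (m, 20, 38, 18, 7), (m, 20, 38, 18, 8), (m, 28, 37, 24, 16), (m, 28, 37, 24, 7), (m, 28, 37, 24, 8), (m, 32, 10, 22, 16), (m, 32, 10, 22, 7), (m, 32, 10, 22, 8), (m, 35, 10, 35, 16), (m, 35, 10, 35, 34), (m, 35, 10, 35, 7), (m, 35, 10, 35, 8), (m, 37, 1, 20, 16), (m, 37, 1, 20, 7), (m, 37, 1, 20, 8), (m, 4, 12, 10, 7), (m, 4, 12, 10, 8), (m, 4, 26, 10, 7), (m, 4, 26, 10, 8), (w, 22, 40, 35, 11), (w, 22, 40, 35, 15), (w, 22, 40, 35, 21), (w, 22, 40, 35, 5), (w, 28, 20, 17, 11), (w, 28, 20, 17, 15), (w, 28, 20, 17, 5)}.
Filtering on E > 33 leaves {(m, 35, 10, 35, 16), (m, 35, 10, 35, 34), (m, 35, 10, 35, 7), (m, 35, 10, 35, 8), (m, 37, 1, 20, 16), (m, 37, 1, 20, 7), (m, 37, 1, 20, 8)}.
π[B, G]: project onto (B, G) → {(20, 16), (20, 7), (20, 8), (35, 16), (35, 34), (35, 7), (35, 8)}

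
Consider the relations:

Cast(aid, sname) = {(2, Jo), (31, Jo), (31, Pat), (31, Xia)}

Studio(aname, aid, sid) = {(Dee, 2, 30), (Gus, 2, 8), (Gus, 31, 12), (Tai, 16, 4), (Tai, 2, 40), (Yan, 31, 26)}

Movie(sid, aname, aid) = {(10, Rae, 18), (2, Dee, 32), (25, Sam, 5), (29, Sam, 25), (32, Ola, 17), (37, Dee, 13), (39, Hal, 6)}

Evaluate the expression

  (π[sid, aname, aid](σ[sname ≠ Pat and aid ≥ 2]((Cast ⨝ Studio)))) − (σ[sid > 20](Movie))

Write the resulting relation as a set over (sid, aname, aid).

Natural join on aid: {(2, Jo, Dee, 30), (2, Jo, Gus, 8), (2, Jo, Tai, 40), (31, Jo, Gus, 12), (31, Jo, Yan, 26), (31, Pat, Gus, 12), (31, Pat, Yan, 26), (31, Xia, Gus, 12), (31, Xia, Yan, 26)}
Filtering on sname ≠ Pat and aid ≥ 2 leaves {(2, Jo, Dee, 30), (2, Jo, Gus, 8), (2, Jo, Tai, 40), (31, Jo, Gus, 12), (31, Jo, Yan, 26), (31, Xia, Gus, 12), (31, Xia, Yan, 26)}.
π_{sid, aname, aid} gives {(12, Gus, 31), (26, Yan, 31), (30, Dee, 2), (40, Tai, 2), (8, Gus, 2)} (2 duplicate(s) eliminated).
Filtering on sid > 20 leaves {(25, Sam, 5), (29, Sam, 25), (32, Ola, 17), (37, Dee, 13), (39, Hal, 6)}.
Set difference of the two operands is {(12, Gus, 31), (26, Yan, 31), (30, Dee, 2), (40, Tai, 2), (8, Gus, 2)}.

{(12, Gus, 31), (26, Yan, 31), (30, Dee, 2), (40, Tai, 2), (8, Gus, 2)}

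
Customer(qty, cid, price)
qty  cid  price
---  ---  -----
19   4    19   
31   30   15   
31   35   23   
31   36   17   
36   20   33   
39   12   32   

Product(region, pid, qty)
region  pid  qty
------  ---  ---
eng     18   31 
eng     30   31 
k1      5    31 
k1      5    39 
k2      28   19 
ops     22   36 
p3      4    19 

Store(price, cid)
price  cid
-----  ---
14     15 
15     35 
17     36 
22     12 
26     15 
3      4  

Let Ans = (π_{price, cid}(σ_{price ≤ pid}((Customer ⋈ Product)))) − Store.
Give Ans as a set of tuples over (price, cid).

{(15, 30), (19, 4), (23, 35)}

Natural join on qty: {(19, 4, 19, k2, 28), (19, 4, 19, p3, 4), (31, 30, 15, eng, 18), (31, 30, 15, eng, 30), (31, 30, 15, k1, 5), (31, 35, 23, eng, 18), (31, 35, 23, eng, 30), (31, 35, 23, k1, 5), (31, 36, 17, eng, 18), (31, 36, 17, eng, 30), (31, 36, 17, k1, 5), (36, 20, 33, ops, 22), (39, 12, 32, k1, 5)}
Apply σ_{price ≤ pid}; surviving tuples: {(19, 4, 19, k2, 28), (31, 30, 15, eng, 18), (31, 30, 15, eng, 30), (31, 35, 23, eng, 30), (31, 36, 17, eng, 18), (31, 36, 17, eng, 30)}
π_{price, cid} gives {(15, 30), (17, 36), (19, 4), (23, 35)} (2 duplicate(s) eliminated).
Taking the difference: {(15, 30), (19, 4), (23, 35)}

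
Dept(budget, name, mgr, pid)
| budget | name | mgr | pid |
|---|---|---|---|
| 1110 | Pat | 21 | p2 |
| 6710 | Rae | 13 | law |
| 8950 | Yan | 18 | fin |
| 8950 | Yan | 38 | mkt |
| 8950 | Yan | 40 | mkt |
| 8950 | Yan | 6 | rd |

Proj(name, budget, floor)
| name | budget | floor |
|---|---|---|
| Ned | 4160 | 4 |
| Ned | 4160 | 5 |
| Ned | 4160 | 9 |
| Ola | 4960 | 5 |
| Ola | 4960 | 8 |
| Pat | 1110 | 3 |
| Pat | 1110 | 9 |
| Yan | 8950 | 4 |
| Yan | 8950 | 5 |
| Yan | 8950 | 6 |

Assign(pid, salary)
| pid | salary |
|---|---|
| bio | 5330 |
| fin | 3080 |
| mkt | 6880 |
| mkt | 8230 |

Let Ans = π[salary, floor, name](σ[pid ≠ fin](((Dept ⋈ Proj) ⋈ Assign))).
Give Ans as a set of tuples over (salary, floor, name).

{(6880, 4, Yan), (6880, 5, Yan), (6880, 6, Yan), (8230, 4, Yan), (8230, 5, Yan), (8230, 6, Yan)}

Natural join on budget, name: {(1110, Pat, 21, p2, 3), (1110, Pat, 21, p2, 9), (8950, Yan, 18, fin, 4), (8950, Yan, 18, fin, 5), (8950, Yan, 18, fin, 6), (8950, Yan, 38, mkt, 4), (8950, Yan, 38, mkt, 5), (8950, Yan, 38, mkt, 6), (8950, Yan, 40, mkt, 4), (8950, Yan, 40, mkt, 5), (8950, Yan, 40, mkt, 6), (8950, Yan, 6, rd, 4), (8950, Yan, 6, rd, 5), (8950, Yan, 6, rd, 6)}
Natural join on pid: {(8950, Yan, 18, fin, 4, 3080), (8950, Yan, 18, fin, 5, 3080), (8950, Yan, 18, fin, 6, 3080), (8950, Yan, 38, mkt, 4, 6880), (8950, Yan, 38, mkt, 4, 8230), (8950, Yan, 38, mkt, 5, 6880), (8950, Yan, 38, mkt, 5, 8230), (8950, Yan, 38, mkt, 6, 6880), (8950, Yan, 38, mkt, 6, 8230), (8950, Yan, 40, mkt, 4, 6880), (8950, Yan, 40, mkt, 4, 8230), (8950, Yan, 40, mkt, 5, 6880), (8950, Yan, 40, mkt, 5, 8230), (8950, Yan, 40, mkt, 6, 6880), (8950, Yan, 40, mkt, 6, 8230)}
Selection pid ≠ fin: {(8950, Yan, 38, mkt, 4, 6880), (8950, Yan, 38, mkt, 4, 8230), (8950, Yan, 38, mkt, 5, 6880), (8950, Yan, 38, mkt, 5, 8230), (8950, Yan, 38, mkt, 6, 6880), (8950, Yan, 38, mkt, 6, 8230), (8950, Yan, 40, mkt, 4, 6880), (8950, Yan, 40, mkt, 4, 8230), (8950, Yan, 40, mkt, 5, 6880), (8950, Yan, 40, mkt, 5, 8230), (8950, Yan, 40, mkt, 6, 6880), (8950, Yan, 40, mkt, 6, 8230)}
Keep only column(s) salary, floor, name (6 duplicate(s) eliminated): {(6880, 4, Yan), (6880, 5, Yan), (6880, 6, Yan), (8230, 4, Yan), (8230, 5, Yan), (8230, 6, Yan)}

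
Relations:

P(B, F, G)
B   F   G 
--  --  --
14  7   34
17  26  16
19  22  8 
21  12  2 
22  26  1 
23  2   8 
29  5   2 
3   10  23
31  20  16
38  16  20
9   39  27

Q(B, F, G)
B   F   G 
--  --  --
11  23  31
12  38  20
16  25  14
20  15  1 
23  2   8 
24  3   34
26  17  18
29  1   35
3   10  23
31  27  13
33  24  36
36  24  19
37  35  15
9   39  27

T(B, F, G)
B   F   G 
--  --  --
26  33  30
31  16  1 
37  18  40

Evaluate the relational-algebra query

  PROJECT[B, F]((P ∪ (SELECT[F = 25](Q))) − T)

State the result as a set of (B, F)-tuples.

{(14, 7), (16, 25), (17, 26), (19, 22), (21, 12), (22, 26), (23, 2), (29, 5), (3, 10), (31, 20), (38, 16), (9, 39)}

Apply σ_{F = 25}; surviving tuples: {(16, 25, 14)}
Set union of the two operands is {(14, 7, 34), (16, 25, 14), (17, 26, 16), (19, 22, 8), (21, 12, 2), (22, 26, 1), (23, 2, 8), (29, 5, 2), (3, 10, 23), (31, 20, 16), (38, 16, 20), (9, 39, 27)}.
Set difference of the two operands is {(14, 7, 34), (16, 25, 14), (17, 26, 16), (19, 22, 8), (21, 12, 2), (22, 26, 1), (23, 2, 8), (29, 5, 2), (3, 10, 23), (31, 20, 16), (38, 16, 20), (9, 39, 27)}.
Keep only column(s) B, F: {(14, 7), (16, 25), (17, 26), (19, 22), (21, 12), (22, 26), (23, 2), (29, 5), (3, 10), (31, 20), (38, 16), (9, 39)}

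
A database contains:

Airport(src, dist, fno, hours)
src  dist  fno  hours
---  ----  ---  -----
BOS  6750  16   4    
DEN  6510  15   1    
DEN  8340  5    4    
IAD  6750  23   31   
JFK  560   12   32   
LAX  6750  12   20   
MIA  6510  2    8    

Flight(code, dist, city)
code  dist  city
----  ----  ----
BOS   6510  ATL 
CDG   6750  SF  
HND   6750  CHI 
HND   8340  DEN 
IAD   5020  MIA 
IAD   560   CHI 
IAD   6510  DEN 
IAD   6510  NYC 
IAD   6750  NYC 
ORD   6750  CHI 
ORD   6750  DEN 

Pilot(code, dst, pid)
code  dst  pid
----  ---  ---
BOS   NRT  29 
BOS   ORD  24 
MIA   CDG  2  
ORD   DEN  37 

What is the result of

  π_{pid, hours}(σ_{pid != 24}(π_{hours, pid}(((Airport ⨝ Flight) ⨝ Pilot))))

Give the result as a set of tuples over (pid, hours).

Joining Airport and Flight on dist yields {(BOS, 6750, 16, 4, CDG, SF), (BOS, 6750, 16, 4, HND, CHI), (BOS, 6750, 16, 4, IAD, NYC), (BOS, 6750, 16, 4, ORD, CHI), (BOS, 6750, 16, 4, ORD, DEN), (DEN, 6510, 15, 1, BOS, ATL), (DEN, 6510, 15, 1, IAD, DEN), (DEN, 6510, 15, 1, IAD, NYC), (DEN, 8340, 5, 4, HND, DEN), (IAD, 6750, 23, 31, CDG, SF), (IAD, 6750, 23, 31, HND, CHI), (IAD, 6750, 23, 31, IAD, NYC), (IAD, 6750, 23, 31, ORD, CHI), (IAD, 6750, 23, 31, ORD, DEN), (JFK, 560, 12, 32, IAD, CHI), (LAX, 6750, 12, 20, CDG, SF), (LAX, 6750, 12, 20, HND, CHI), (LAX, 6750, 12, 20, IAD, NYC), (LAX, 6750, 12, 20, ORD, CHI), (LAX, 6750, 12, 20, ORD, DEN), (MIA, 6510, 2, 8, BOS, ATL), (MIA, 6510, 2, 8, IAD, DEN), (MIA, 6510, 2, 8, IAD, NYC)}.
Joining (Airport ⨝ Flight) and Pilot on code yields {(BOS, 6750, 16, 4, ORD, CHI, DEN, 37), (BOS, 6750, 16, 4, ORD, DEN, DEN, 37), (DEN, 6510, 15, 1, BOS, ATL, NRT, 29), (DEN, 6510, 15, 1, BOS, ATL, ORD, 24), (IAD, 6750, 23, 31, ORD, CHI, DEN, 37), (IAD, 6750, 23, 31, ORD, DEN, DEN, 37), (LAX, 6750, 12, 20, ORD, CHI, DEN, 37), (LAX, 6750, 12, 20, ORD, DEN, DEN, 37), (MIA, 6510, 2, 8, BOS, ATL, NRT, 29), (MIA, 6510, 2, 8, BOS, ATL, ORD, 24)}.
π_{hours, pid} gives {(1, 24), (1, 29), (20, 37), (31, 37), (4, 37), (8, 24), (8, 29)} (3 duplicate(s) eliminated).
Apply σ_{pid != 24}; surviving tuples: {(1, 29), (20, 37), (31, 37), (4, 37), (8, 29)}
π_{pid, hours} gives {(29, 1), (29, 8), (37, 20), (37, 31), (37, 4)}.

{(29, 1), (29, 8), (37, 20), (37, 31), (37, 4)}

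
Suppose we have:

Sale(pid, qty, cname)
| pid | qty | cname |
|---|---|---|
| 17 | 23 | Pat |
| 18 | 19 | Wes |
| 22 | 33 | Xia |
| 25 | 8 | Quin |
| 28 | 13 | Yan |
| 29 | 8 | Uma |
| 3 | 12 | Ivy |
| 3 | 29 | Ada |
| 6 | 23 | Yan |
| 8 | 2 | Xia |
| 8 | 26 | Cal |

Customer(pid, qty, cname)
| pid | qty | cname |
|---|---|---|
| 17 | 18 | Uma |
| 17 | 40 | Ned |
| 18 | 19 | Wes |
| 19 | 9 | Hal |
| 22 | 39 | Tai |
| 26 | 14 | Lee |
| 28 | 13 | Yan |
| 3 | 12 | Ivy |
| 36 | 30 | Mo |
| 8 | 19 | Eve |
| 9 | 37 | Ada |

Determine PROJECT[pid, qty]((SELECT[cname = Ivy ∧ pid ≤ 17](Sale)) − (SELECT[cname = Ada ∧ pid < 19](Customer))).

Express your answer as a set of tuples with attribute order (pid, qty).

{(3, 12)}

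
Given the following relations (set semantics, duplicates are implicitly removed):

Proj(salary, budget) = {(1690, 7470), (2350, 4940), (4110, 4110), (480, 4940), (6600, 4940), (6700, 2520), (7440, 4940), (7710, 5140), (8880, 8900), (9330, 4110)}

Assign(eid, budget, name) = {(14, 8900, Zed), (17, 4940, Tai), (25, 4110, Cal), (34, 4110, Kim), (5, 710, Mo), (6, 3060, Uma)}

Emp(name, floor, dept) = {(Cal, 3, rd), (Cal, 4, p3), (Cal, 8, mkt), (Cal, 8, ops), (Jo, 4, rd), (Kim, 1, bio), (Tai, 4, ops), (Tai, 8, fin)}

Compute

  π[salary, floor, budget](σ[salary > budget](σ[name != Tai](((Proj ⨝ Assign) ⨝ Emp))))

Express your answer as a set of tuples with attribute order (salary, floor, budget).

Proj ⋈ Assign (natural join on budget): {(2350, 4940, 17, Tai), (4110, 4110, 25, Cal), (4110, 4110, 34, Kim), (480, 4940, 17, Tai), (6600, 4940, 17, Tai), (7440, 4940, 17, Tai), (8880, 8900, 14, Zed), (9330, 4110, 25, Cal), (9330, 4110, 34, Kim)}
(Proj ⨝ Assign) ⋈ Emp (natural join on name): {(2350, 4940, 17, Tai, 4, ops), (2350, 4940, 17, Tai, 8, fin), (4110, 4110, 25, Cal, 3, rd), (4110, 4110, 25, Cal, 4, p3), (4110, 4110, 25, Cal, 8, mkt), (4110, 4110, 25, Cal, 8, ops), (4110, 4110, 34, Kim, 1, bio), (480, 4940, 17, Tai, 4, ops), (480, 4940, 17, Tai, 8, fin), (6600, 4940, 17, Tai, 4, ops), (6600, 4940, 17, Tai, 8, fin), (7440, 4940, 17, Tai, 4, ops), (7440, 4940, 17, Tai, 8, fin), (9330, 4110, 25, Cal, 3, rd), (9330, 4110, 25, Cal, 4, p3), (9330, 4110, 25, Cal, 8, mkt), (9330, 4110, 25, Cal, 8, ops), (9330, 4110, 34, Kim, 1, bio)}
Filtering on name != Tai leaves {(4110, 4110, 25, Cal, 3, rd), (4110, 4110, 25, Cal, 4, p3), (4110, 4110, 25, Cal, 8, mkt), (4110, 4110, 25, Cal, 8, ops), (4110, 4110, 34, Kim, 1, bio), (9330, 4110, 25, Cal, 3, rd), (9330, 4110, 25, Cal, 4, p3), (9330, 4110, 25, Cal, 8, mkt), (9330, 4110, 25, Cal, 8, ops), (9330, 4110, 34, Kim, 1, bio)}.
Filtering on salary > budget leaves {(9330, 4110, 25, Cal, 3, rd), (9330, 4110, 25, Cal, 4, p3), (9330, 4110, 25, Cal, 8, mkt), (9330, 4110, 25, Cal, 8, ops), (9330, 4110, 34, Kim, 1, bio)}.
π[salary, floor, budget]: project onto (salary, floor, budget) (1 duplicate(s) eliminated) → {(9330, 1, 4110), (9330, 3, 4110), (9330, 4, 4110), (9330, 8, 4110)}

{(9330, 1, 4110), (9330, 3, 4110), (9330, 4, 4110), (9330, 8, 4110)}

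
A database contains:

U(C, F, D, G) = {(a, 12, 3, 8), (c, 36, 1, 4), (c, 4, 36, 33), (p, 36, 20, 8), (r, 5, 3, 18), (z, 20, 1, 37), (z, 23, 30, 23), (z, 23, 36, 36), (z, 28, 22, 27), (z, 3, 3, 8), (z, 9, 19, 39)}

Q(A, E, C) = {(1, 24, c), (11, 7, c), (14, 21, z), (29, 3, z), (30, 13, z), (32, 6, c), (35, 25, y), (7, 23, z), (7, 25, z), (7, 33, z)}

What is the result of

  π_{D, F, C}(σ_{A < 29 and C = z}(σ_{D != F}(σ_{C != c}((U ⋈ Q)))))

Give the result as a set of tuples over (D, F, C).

Natural join on C: {(c, 36, 1, 4, 1, 24), (c, 36, 1, 4, 11, 7), (c, 36, 1, 4, 32, 6), (c, 4, 36, 33, 1, 24), (c, 4, 36, 33, 11, 7), (c, 4, 36, 33, 32, 6), (z, 20, 1, 37, 14, 21), (z, 20, 1, 37, 29, 3), (z, 20, 1, 37, 30, 13), (z, 20, 1, 37, 7, 23), (z, 20, 1, 37, 7, 25), (z, 20, 1, 37, 7, 33), (z, 23, 30, 23, 14, 21), (z, 23, 30, 23, 29, 3), (z, 23, 30, 23, 30, 13), (z, 23, 30, 23, 7, 23), (z, 23, 30, 23, 7, 25), (z, 23, 30, 23, 7, 33), (z, 23, 36, 36, 14, 21), (z, 23, 36, 36, 29, 3), (z, 23, 36, 36, 30, 13), (z, 23, 36, 36, 7, 23), (z, 23, 36, 36, 7, 25), (z, 23, 36, 36, 7, 33), (z, 28, 22, 27, 14, 21), (z, 28, 22, 27, 29, 3), (z, 28, 22, 27, 30, 13), (z, 28, 22, 27, 7, 23), (z, 28, 22, 27, 7, 25), (z, 28, 22, 27, 7, 33), (z, 3, 3, 8, 14, 21), (z, 3, 3, 8, 29, 3), (z, 3, 3, 8, 30, 13), (z, 3, 3, 8, 7, 23), (z, 3, 3, 8, 7, 25), (z, 3, 3, 8, 7, 33), (z, 9, 19, 39, 14, 21), (z, 9, 19, 39, 29, 3), (z, 9, 19, 39, 30, 13), (z, 9, 19, 39, 7, 23), (z, 9, 19, 39, 7, 25), (z, 9, 19, 39, 7, 33)}
Apply σ_{C != c}; surviving tuples: {(z, 20, 1, 37, 14, 21), (z, 20, 1, 37, 29, 3), (z, 20, 1, 37, 30, 13), (z, 20, 1, 37, 7, 23), (z, 20, 1, 37, 7, 25), (z, 20, 1, 37, 7, 33), (z, 23, 30, 23, 14, 21), (z, 23, 30, 23, 29, 3), (z, 23, 30, 23, 30, 13), (z, 23, 30, 23, 7, 23), (z, 23, 30, 23, 7, 25), (z, 23, 30, 23, 7, 33), (z, 23, 36, 36, 14, 21), (z, 23, 36, 36, 29, 3), (z, 23, 36, 36, 30, 13), (z, 23, 36, 36, 7, 23), (z, 23, 36, 36, 7, 25), (z, 23, 36, 36, 7, 33), (z, 28, 22, 27, 14, 21), (z, 28, 22, 27, 29, 3), (z, 28, 22, 27, 30, 13), (z, 28, 22, 27, 7, 23), (z, 28, 22, 27, 7, 25), (z, 28, 22, 27, 7, 33), (z, 3, 3, 8, 14, 21), (z, 3, 3, 8, 29, 3), (z, 3, 3, 8, 30, 13), (z, 3, 3, 8, 7, 23), (z, 3, 3, 8, 7, 25), (z, 3, 3, 8, 7, 33), (z, 9, 19, 39, 14, 21), (z, 9, 19, 39, 29, 3), (z, 9, 19, 39, 30, 13), (z, 9, 19, 39, 7, 23), (z, 9, 19, 39, 7, 25), (z, 9, 19, 39, 7, 33)}
Apply σ_{D != F}; surviving tuples: {(z, 20, 1, 37, 14, 21), (z, 20, 1, 37, 29, 3), (z, 20, 1, 37, 30, 13), (z, 20, 1, 37, 7, 23), (z, 20, 1, 37, 7, 25), (z, 20, 1, 37, 7, 33), (z, 23, 30, 23, 14, 21), (z, 23, 30, 23, 29, 3), (z, 23, 30, 23, 30, 13), (z, 23, 30, 23, 7, 23), (z, 23, 30, 23, 7, 25), (z, 23, 30, 23, 7, 33), (z, 23, 36, 36, 14, 21), (z, 23, 36, 36, 29, 3), (z, 23, 36, 36, 30, 13), (z, 23, 36, 36, 7, 23), (z, 23, 36, 36, 7, 25), (z, 23, 36, 36, 7, 33), (z, 28, 22, 27, 14, 21), (z, 28, 22, 27, 29, 3), (z, 28, 22, 27, 30, 13), (z, 28, 22, 27, 7, 23), (z, 28, 22, 27, 7, 25), (z, 28, 22, 27, 7, 33), (z, 9, 19, 39, 14, 21), (z, 9, 19, 39, 29, 3), (z, 9, 19, 39, 30, 13), (z, 9, 19, 39, 7, 23), (z, 9, 19, 39, 7, 25), (z, 9, 19, 39, 7, 33)}
Apply σ_{A < 29 and C = z}; surviving tuples: {(z, 20, 1, 37, 14, 21), (z, 20, 1, 37, 7, 23), (z, 20, 1, 37, 7, 25), (z, 20, 1, 37, 7, 33), (z, 23, 30, 23, 14, 21), (z, 23, 30, 23, 7, 23), (z, 23, 30, 23, 7, 25), (z, 23, 30, 23, 7, 33), (z, 23, 36, 36, 14, 21), (z, 23, 36, 36, 7, 23), (z, 23, 36, 36, 7, 25), (z, 23, 36, 36, 7, 33), (z, 28, 22, 27, 14, 21), (z, 28, 22, 27, 7, 23), (z, 28, 22, 27, 7, 25), (z, 28, 22, 27, 7, 33), (z, 9, 19, 39, 14, 21), (z, 9, 19, 39, 7, 23), (z, 9, 19, 39, 7, 25), (z, 9, 19, 39, 7, 33)}
Projecting to D, F, C (15 duplicate(s) eliminated): {(1, 20, z), (19, 9, z), (22, 28, z), (30, 23, z), (36, 23, z)}

{(1, 20, z), (19, 9, z), (22, 28, z), (30, 23, z), (36, 23, z)}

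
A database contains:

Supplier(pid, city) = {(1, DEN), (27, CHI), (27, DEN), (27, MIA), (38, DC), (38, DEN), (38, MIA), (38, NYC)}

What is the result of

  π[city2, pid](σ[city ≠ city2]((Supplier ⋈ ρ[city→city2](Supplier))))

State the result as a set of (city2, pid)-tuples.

{(CHI, 27), (DC, 38), (DEN, 27), (DEN, 38), (MIA, 27), (MIA, 38), (NYC, 38)}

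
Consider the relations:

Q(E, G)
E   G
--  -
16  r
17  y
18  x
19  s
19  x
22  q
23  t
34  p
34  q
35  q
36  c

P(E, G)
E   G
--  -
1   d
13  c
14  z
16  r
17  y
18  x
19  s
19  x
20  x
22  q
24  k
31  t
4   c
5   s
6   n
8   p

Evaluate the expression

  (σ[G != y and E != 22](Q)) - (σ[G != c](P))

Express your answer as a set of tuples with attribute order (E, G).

Filtering on G != y and E != 22 leaves {(16, r), (18, x), (19, s), (19, x), (23, t), (34, p), (34, q), (35, q), (36, c)}.
Filtering on G != c leaves {(1, d), (14, z), (16, r), (17, y), (18, x), (19, s), (19, x), (20, x), (22, q), (24, k), (31, t), (5, s), (6, n), (8, p)}.
Difference: {(16, r), (18, x), (19, s), (19, x), (23, t), (34, p), (34, q), (35, q), (36, c)} with {(1, d), (14, z), (16, r), (17, y), (18, x), (19, s), (19, x), (20, x), (22, q), (24, k), (31, t), (5, s), (6, n), (8, p)} → {(23, t), (34, p), (34, q), (35, q), (36, c)}

{(23, t), (34, p), (34, q), (35, q), (36, c)}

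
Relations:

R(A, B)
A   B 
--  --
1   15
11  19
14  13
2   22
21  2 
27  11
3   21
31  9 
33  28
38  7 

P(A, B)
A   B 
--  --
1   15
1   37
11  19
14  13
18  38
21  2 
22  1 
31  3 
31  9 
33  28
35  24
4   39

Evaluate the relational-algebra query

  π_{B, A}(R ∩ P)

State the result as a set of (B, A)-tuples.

Taking the intersection: {(1, 15), (11, 19), (14, 13), (21, 2), (31, 9), (33, 28)}
π_{B, A} gives {(13, 14), (15, 1), (19, 11), (2, 21), (28, 33), (9, 31)}.

{(13, 14), (15, 1), (19, 11), (2, 21), (28, 33), (9, 31)}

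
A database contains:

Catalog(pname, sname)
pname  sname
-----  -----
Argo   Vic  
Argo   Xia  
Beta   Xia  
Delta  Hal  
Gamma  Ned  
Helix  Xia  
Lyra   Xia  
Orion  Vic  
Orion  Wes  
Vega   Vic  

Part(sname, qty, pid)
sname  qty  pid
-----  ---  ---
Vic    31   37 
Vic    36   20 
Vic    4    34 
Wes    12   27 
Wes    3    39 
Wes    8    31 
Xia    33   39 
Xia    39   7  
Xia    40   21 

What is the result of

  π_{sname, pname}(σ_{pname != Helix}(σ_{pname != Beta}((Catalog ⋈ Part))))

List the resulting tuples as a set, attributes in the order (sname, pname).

{(Vic, Argo), (Vic, Orion), (Vic, Vega), (Wes, Orion), (Xia, Argo), (Xia, Lyra)}

Natural join on sname: {(Argo, Vic, 31, 37), (Argo, Vic, 36, 20), (Argo, Vic, 4, 34), (Argo, Xia, 33, 39), (Argo, Xia, 39, 7), (Argo, Xia, 40, 21), (Beta, Xia, 33, 39), (Beta, Xia, 39, 7), (Beta, Xia, 40, 21), (Helix, Xia, 33, 39), (Helix, Xia, 39, 7), (Helix, Xia, 40, 21), (Lyra, Xia, 33, 39), (Lyra, Xia, 39, 7), (Lyra, Xia, 40, 21), (Orion, Vic, 31, 37), (Orion, Vic, 36, 20), (Orion, Vic, 4, 34), (Orion, Wes, 12, 27), (Orion, Wes, 3, 39), (Orion, Wes, 8, 31), (Vega, Vic, 31, 37), (Vega, Vic, 36, 20), (Vega, Vic, 4, 34)}
σ[pname != Beta]: keep tuples satisfying pname != Beta → {(Argo, Vic, 31, 37), (Argo, Vic, 36, 20), (Argo, Vic, 4, 34), (Argo, Xia, 33, 39), (Argo, Xia, 39, 7), (Argo, Xia, 40, 21), (Helix, Xia, 33, 39), (Helix, Xia, 39, 7), (Helix, Xia, 40, 21), (Lyra, Xia, 33, 39), (Lyra, Xia, 39, 7), (Lyra, Xia, 40, 21), (Orion, Vic, 31, 37), (Orion, Vic, 36, 20), (Orion, Vic, 4, 34), (Orion, Wes, 12, 27), (Orion, Wes, 3, 39), (Orion, Wes, 8, 31), (Vega, Vic, 31, 37), (Vega, Vic, 36, 20), (Vega, Vic, 4, 34)}
σ[pname != Helix]: keep tuples satisfying pname != Helix → {(Argo, Vic, 31, 37), (Argo, Vic, 36, 20), (Argo, Vic, 4, 34), (Argo, Xia, 33, 39), (Argo, Xia, 39, 7), (Argo, Xia, 40, 21), (Lyra, Xia, 33, 39), (Lyra, Xia, 39, 7), (Lyra, Xia, 40, 21), (Orion, Vic, 31, 37), (Orion, Vic, 36, 20), (Orion, Vic, 4, 34), (Orion, Wes, 12, 27), (Orion, Wes, 3, 39), (Orion, Wes, 8, 31), (Vega, Vic, 31, 37), (Vega, Vic, 36, 20), (Vega, Vic, 4, 34)}
π_{sname, pname} gives {(Vic, Argo), (Vic, Orion), (Vic, Vega), (Wes, Orion), (Xia, Argo), (Xia, Lyra)} (12 duplicate(s) eliminated).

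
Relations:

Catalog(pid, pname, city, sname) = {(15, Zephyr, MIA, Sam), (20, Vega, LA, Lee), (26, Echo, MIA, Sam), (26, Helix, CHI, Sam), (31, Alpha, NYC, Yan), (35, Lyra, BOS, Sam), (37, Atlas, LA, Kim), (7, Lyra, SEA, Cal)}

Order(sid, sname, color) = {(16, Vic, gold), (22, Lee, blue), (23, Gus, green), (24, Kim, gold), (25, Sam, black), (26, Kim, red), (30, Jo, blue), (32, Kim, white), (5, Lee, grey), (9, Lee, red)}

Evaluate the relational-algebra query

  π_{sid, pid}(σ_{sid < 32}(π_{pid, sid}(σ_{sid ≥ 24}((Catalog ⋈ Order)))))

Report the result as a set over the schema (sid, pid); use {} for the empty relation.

Catalog ⋈ Order (natural join on sname): {(15, Zephyr, MIA, Sam, 25, black), (20, Vega, LA, Lee, 22, blue), (20, Vega, LA, Lee, 5, grey), (20, Vega, LA, Lee, 9, red), (26, Echo, MIA, Sam, 25, black), (26, Helix, CHI, Sam, 25, black), (35, Lyra, BOS, Sam, 25, black), (37, Atlas, LA, Kim, 24, gold), (37, Atlas, LA, Kim, 26, red), (37, Atlas, LA, Kim, 32, white)}
Selection sid ≥ 24: {(15, Zephyr, MIA, Sam, 25, black), (26, Echo, MIA, Sam, 25, black), (26, Helix, CHI, Sam, 25, black), (35, Lyra, BOS, Sam, 25, black), (37, Atlas, LA, Kim, 24, gold), (37, Atlas, LA, Kim, 26, red), (37, Atlas, LA, Kim, 32, white)}
Projecting to pid, sid (1 duplicate(s) eliminated): {(15, 25), (26, 25), (35, 25), (37, 24), (37, 26), (37, 32)}
Selection sid < 32: {(15, 25), (26, 25), (35, 25), (37, 24), (37, 26)}
Projecting to sid, pid: {(24, 37), (25, 15), (25, 26), (25, 35), (26, 37)}

{(24, 37), (25, 15), (25, 26), (25, 35), (26, 37)}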